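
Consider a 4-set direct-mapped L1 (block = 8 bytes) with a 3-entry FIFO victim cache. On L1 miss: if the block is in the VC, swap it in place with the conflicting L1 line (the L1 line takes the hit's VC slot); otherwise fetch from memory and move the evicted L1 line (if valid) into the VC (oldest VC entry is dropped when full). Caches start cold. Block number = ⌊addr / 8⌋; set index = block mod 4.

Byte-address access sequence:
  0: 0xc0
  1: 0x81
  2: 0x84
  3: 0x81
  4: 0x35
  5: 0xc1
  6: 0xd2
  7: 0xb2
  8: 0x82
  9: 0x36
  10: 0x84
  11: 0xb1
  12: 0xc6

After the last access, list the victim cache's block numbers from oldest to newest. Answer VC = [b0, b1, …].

#0 0xc0→b24/s0 MISS; vc=[]
#1 0x81→b16/s0 MISS; vc=[24]
#2 0x84→b16/s0 L1-HIT; vc=[24]
#3 0x81→b16/s0 L1-HIT; vc=[24]
#4 0x35→b6/s2 MISS; vc=[24]
#5 0xc1→b24/s0 VC-HIT; vc=[16]
#6 0xd2→b26/s2 MISS; vc=[16,6]
#7 0xb2→b22/s2 MISS; vc=[16,6,26]
#8 0x82→b16/s0 VC-HIT; vc=[24,6,26]
#9 0x36→b6/s2 VC-HIT; vc=[24,22,26]
#10 0x84→b16/s0 L1-HIT; vc=[24,22,26]
#11 0xb1→b22/s2 VC-HIT; vc=[24,6,26]
#12 0xc6→b24/s0 VC-HIT; vc=[16,6,26]

VC = [16, 6, 26]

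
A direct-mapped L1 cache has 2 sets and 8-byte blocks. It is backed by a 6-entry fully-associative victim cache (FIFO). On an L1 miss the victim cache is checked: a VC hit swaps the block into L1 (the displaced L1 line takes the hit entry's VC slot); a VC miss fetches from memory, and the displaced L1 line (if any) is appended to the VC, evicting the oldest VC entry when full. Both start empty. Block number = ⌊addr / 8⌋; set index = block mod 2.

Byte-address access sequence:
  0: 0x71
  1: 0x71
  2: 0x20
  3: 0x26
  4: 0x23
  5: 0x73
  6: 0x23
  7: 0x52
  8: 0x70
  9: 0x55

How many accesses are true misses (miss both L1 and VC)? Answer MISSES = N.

0: 0x71 (blk 14, set 0) → MISS  vc=[]
1: 0x71 (blk 14, set 0) → L1-HIT  vc=[]
2: 0x20 (blk 4, set 0) → MISS  vc=[14]
3: 0x26 (blk 4, set 0) → L1-HIT  vc=[14]
4: 0x23 (blk 4, set 0) → L1-HIT  vc=[14]
5: 0x73 (blk 14, set 0) → VC-HIT  vc=[4]
6: 0x23 (blk 4, set 0) → VC-HIT  vc=[14]
7: 0x52 (blk 10, set 0) → MISS  vc=[14, 4]
8: 0x70 (blk 14, set 0) → VC-HIT  vc=[10, 4]
9: 0x55 (blk 10, set 0) → VC-HIT  vc=[14, 4]

MISSES = 3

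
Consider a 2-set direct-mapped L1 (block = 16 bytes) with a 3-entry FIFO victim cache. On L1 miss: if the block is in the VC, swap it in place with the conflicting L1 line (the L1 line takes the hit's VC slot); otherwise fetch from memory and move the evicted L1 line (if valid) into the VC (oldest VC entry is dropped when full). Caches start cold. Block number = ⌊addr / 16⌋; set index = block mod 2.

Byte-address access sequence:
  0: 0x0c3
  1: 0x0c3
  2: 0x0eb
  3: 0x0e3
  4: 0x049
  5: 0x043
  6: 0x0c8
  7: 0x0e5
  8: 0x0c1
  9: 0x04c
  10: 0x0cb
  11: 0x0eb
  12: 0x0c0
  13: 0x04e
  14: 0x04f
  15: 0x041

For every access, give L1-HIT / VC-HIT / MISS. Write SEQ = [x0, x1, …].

SEQ = [MISS, L1-HIT, MISS, L1-HIT, MISS, L1-HIT, VC-HIT, VC-HIT, VC-HIT, VC-HIT, VC-HIT, VC-HIT, VC-HIT, VC-HIT, L1-HIT, L1-HIT]

#0 0xc3→b12/s0 MISS; vc=[]
#1 0xc3→b12/s0 L1-HIT; vc=[]
#2 0xeb→b14/s0 MISS; vc=[12]
#3 0xe3→b14/s0 L1-HIT; vc=[12]
#4 0x49→b4/s0 MISS; vc=[12,14]
#5 0x43→b4/s0 L1-HIT; vc=[12,14]
#6 0xc8→b12/s0 VC-HIT; vc=[4,14]
#7 0xe5→b14/s0 VC-HIT; vc=[4,12]
#8 0xc1→b12/s0 VC-HIT; vc=[4,14]
#9 0x4c→b4/s0 VC-HIT; vc=[12,14]
#10 0xcb→b12/s0 VC-HIT; vc=[4,14]
#11 0xeb→b14/s0 VC-HIT; vc=[4,12]
#12 0xc0→b12/s0 VC-HIT; vc=[4,14]
#13 0x4e→b4/s0 VC-HIT; vc=[12,14]
#14 0x4f→b4/s0 L1-HIT; vc=[12,14]
#15 0x41→b4/s0 L1-HIT; vc=[12,14]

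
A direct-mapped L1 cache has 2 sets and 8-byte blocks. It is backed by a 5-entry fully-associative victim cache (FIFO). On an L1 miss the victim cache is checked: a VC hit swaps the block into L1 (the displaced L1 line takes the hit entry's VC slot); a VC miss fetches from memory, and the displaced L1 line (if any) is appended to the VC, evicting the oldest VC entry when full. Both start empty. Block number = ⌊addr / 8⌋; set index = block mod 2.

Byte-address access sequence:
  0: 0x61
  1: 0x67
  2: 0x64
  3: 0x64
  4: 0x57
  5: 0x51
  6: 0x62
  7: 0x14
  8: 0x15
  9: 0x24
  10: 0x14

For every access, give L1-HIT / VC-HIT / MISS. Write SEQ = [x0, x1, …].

  [0] addr=0x61 blk=12 s=0: MISS | VC []
  [1] addr=0x67 blk=12 s=0: L1-HIT | VC []
  [2] addr=0x64 blk=12 s=0: L1-HIT | VC []
  [3] addr=0x64 blk=12 s=0: L1-HIT | VC []
  [4] addr=0x57 blk=10 s=0: MISS | VC [12]
  [5] addr=0x51 blk=10 s=0: L1-HIT | VC [12]
  [6] addr=0x62 blk=12 s=0: VC-HIT | VC [10]
  [7] addr=0x14 blk=2 s=0: MISS | VC [10, 12]
  [8] addr=0x15 blk=2 s=0: L1-HIT | VC [10, 12]
  [9] addr=0x24 blk=4 s=0: MISS | VC [10, 12, 2]
  [10] addr=0x14 blk=2 s=0: VC-HIT | VC [10, 12, 4]

SEQ = [MISS, L1-HIT, L1-HIT, L1-HIT, MISS, L1-HIT, VC-HIT, MISS, L1-HIT, MISS, VC-HIT]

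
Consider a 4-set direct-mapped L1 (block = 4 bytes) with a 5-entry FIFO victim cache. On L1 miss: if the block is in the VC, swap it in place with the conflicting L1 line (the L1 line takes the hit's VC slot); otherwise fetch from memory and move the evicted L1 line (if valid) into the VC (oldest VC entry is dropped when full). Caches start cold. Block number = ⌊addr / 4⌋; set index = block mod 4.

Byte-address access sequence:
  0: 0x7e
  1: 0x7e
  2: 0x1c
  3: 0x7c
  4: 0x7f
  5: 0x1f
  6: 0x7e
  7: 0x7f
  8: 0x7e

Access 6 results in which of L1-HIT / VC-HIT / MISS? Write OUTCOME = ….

OUTCOME = VC-HIT

0: 0x7e (blk 31, set 3) → MISS  vc=[]
1: 0x7e (blk 31, set 3) → L1-HIT  vc=[]
2: 0x1c (blk 7, set 3) → MISS  vc=[31]
3: 0x7c (blk 31, set 3) → VC-HIT  vc=[7]
4: 0x7f (blk 31, set 3) → L1-HIT  vc=[7]
5: 0x1f (blk 7, set 3) → VC-HIT  vc=[31]
6: 0x7e (blk 31, set 3) → VC-HIT  vc=[7]
7: 0x7f (blk 31, set 3) → L1-HIT  vc=[7]
8: 0x7e (blk 31, set 3) → L1-HIT  vc=[7]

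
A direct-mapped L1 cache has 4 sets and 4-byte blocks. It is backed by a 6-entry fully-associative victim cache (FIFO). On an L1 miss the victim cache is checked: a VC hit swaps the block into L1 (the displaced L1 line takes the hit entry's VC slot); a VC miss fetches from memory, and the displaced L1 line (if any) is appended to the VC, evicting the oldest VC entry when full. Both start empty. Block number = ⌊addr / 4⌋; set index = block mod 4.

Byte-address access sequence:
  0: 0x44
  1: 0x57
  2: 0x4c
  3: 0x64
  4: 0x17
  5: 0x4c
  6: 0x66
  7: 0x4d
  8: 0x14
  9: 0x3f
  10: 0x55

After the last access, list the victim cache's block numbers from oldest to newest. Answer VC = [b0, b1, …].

VC = [17, 5, 25, 19]

0: 0x44 (blk 17, set 1) → MISS  vc=[]
1: 0x57 (blk 21, set 1) → MISS  vc=[17]
2: 0x4c (blk 19, set 3) → MISS  vc=[17]
3: 0x64 (blk 25, set 1) → MISS  vc=[17, 21]
4: 0x17 (blk 5, set 1) → MISS  vc=[17, 21, 25]
5: 0x4c (blk 19, set 3) → L1-HIT  vc=[17, 21, 25]
6: 0x66 (blk 25, set 1) → VC-HIT  vc=[17, 21, 5]
7: 0x4d (blk 19, set 3) → L1-HIT  vc=[17, 21, 5]
8: 0x14 (blk 5, set 1) → VC-HIT  vc=[17, 21, 25]
9: 0x3f (blk 15, set 3) → MISS  vc=[17, 21, 25, 19]
10: 0x55 (blk 21, set 1) → VC-HIT  vc=[17, 5, 25, 19]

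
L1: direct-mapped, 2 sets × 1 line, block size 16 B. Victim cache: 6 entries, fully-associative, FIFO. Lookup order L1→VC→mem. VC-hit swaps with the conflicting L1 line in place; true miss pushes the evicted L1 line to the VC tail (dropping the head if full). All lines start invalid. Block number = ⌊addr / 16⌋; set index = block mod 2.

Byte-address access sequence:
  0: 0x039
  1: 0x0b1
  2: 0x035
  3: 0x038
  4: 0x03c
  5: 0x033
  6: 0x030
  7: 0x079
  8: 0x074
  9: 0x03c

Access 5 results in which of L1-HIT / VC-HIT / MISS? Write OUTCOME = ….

OUTCOME = L1-HIT

#0 0x39→b3/s1 MISS; vc=[]
#1 0xb1→b11/s1 MISS; vc=[3]
#2 0x35→b3/s1 VC-HIT; vc=[11]
#3 0x38→b3/s1 L1-HIT; vc=[11]
#4 0x3c→b3/s1 L1-HIT; vc=[11]
#5 0x33→b3/s1 L1-HIT; vc=[11]
#6 0x30→b3/s1 L1-HIT; vc=[11]
#7 0x79→b7/s1 MISS; vc=[11,3]
#8 0x74→b7/s1 L1-HIT; vc=[11,3]
#9 0x3c→b3/s1 VC-HIT; vc=[11,7]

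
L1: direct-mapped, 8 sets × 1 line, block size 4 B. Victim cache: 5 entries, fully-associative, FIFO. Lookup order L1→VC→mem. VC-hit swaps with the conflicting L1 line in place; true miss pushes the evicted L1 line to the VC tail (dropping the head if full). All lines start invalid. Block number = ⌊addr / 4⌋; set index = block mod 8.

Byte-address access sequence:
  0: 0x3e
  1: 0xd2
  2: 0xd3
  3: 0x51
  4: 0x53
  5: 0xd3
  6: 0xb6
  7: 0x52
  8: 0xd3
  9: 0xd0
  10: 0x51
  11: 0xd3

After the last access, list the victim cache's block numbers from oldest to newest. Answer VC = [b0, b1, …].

VC = [20]

  [0] addr=0x3e blk=15 s=7: MISS | VC []
  [1] addr=0xd2 blk=52 s=4: MISS | VC []
  [2] addr=0xd3 blk=52 s=4: L1-HIT | VC []
  [3] addr=0x51 blk=20 s=4: MISS | VC [52]
  [4] addr=0x53 blk=20 s=4: L1-HIT | VC [52]
  [5] addr=0xd3 blk=52 s=4: VC-HIT | VC [20]
  [6] addr=0xb6 blk=45 s=5: MISS | VC [20]
  [7] addr=0x52 blk=20 s=4: VC-HIT | VC [52]
  [8] addr=0xd3 blk=52 s=4: VC-HIT | VC [20]
  [9] addr=0xd0 blk=52 s=4: L1-HIT | VC [20]
  [10] addr=0x51 blk=20 s=4: VC-HIT | VC [52]
  [11] addr=0xd3 blk=52 s=4: VC-HIT | VC [20]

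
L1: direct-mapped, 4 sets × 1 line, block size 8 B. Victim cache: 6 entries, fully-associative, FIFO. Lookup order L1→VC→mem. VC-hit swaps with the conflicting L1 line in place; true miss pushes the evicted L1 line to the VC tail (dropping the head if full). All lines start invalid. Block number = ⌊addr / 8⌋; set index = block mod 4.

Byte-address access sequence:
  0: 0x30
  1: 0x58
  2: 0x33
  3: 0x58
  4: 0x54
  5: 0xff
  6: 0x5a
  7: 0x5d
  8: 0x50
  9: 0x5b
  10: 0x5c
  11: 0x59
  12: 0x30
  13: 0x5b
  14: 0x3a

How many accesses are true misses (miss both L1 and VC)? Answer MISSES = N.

MISSES = 5

#0 0x30→b6/s2 MISS; vc=[]
#1 0x58→b11/s3 MISS; vc=[]
#2 0x33→b6/s2 L1-HIT; vc=[]
#3 0x58→b11/s3 L1-HIT; vc=[]
#4 0x54→b10/s2 MISS; vc=[6]
#5 0xff→b31/s3 MISS; vc=[6,11]
#6 0x5a→b11/s3 VC-HIT; vc=[6,31]
#7 0x5d→b11/s3 L1-HIT; vc=[6,31]
#8 0x50→b10/s2 L1-HIT; vc=[6,31]
#9 0x5b→b11/s3 L1-HIT; vc=[6,31]
#10 0x5c→b11/s3 L1-HIT; vc=[6,31]
#11 0x59→b11/s3 L1-HIT; vc=[6,31]
#12 0x30→b6/s2 VC-HIT; vc=[10,31]
#13 0x5b→b11/s3 L1-HIT; vc=[10,31]
#14 0x3a→b7/s3 MISS; vc=[10,31,11]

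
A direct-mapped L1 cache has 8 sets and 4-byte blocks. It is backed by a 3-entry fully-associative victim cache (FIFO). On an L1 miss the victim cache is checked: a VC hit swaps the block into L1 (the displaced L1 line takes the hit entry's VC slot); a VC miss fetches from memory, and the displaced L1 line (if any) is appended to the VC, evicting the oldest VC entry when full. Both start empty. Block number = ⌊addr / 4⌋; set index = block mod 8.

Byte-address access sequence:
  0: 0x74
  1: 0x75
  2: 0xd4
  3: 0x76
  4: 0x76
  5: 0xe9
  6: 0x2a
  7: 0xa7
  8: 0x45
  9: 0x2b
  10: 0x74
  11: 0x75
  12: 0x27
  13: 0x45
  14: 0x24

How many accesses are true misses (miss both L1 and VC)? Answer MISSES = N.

#0 0x74→b29/s5 MISS; vc=[]
#1 0x75→b29/s5 L1-HIT; vc=[]
#2 0xd4→b53/s5 MISS; vc=[29]
#3 0x76→b29/s5 VC-HIT; vc=[53]
#4 0x76→b29/s5 L1-HIT; vc=[53]
#5 0xe9→b58/s2 MISS; vc=[53]
#6 0x2a→b10/s2 MISS; vc=[53,58]
#7 0xa7→b41/s1 MISS; vc=[53,58]
#8 0x45→b17/s1 MISS; vc=[53,58,41]
#9 0x2b→b10/s2 L1-HIT; vc=[53,58,41]
#10 0x74→b29/s5 L1-HIT; vc=[53,58,41]
#11 0x75→b29/s5 L1-HIT; vc=[53,58,41]
#12 0x27→b9/s1 MISS; vc=[58,41,17]
#13 0x45→b17/s1 VC-HIT; vc=[58,41,9]
#14 0x24→b9/s1 VC-HIT; vc=[58,41,17]

MISSES = 7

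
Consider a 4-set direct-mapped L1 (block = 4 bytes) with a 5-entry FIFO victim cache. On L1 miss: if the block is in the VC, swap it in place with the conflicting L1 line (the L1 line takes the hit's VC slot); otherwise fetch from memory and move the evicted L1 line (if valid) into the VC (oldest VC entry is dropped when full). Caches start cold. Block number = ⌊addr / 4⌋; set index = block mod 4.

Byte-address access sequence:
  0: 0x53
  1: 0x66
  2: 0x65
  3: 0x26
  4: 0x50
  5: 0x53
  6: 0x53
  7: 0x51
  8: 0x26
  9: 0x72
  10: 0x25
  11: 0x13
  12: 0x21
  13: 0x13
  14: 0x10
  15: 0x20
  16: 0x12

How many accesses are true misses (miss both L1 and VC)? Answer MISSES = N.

#0 0x53→b20/s0 MISS; vc=[]
#1 0x66→b25/s1 MISS; vc=[]
#2 0x65→b25/s1 L1-HIT; vc=[]
#3 0x26→b9/s1 MISS; vc=[25]
#4 0x50→b20/s0 L1-HIT; vc=[25]
#5 0x53→b20/s0 L1-HIT; vc=[25]
#6 0x53→b20/s0 L1-HIT; vc=[25]
#7 0x51→b20/s0 L1-HIT; vc=[25]
#8 0x26→b9/s1 L1-HIT; vc=[25]
#9 0x72→b28/s0 MISS; vc=[25,20]
#10 0x25→b9/s1 L1-HIT; vc=[25,20]
#11 0x13→b4/s0 MISS; vc=[25,20,28]
#12 0x21→b8/s0 MISS; vc=[25,20,28,4]
#13 0x13→b4/s0 VC-HIT; vc=[25,20,28,8]
#14 0x10→b4/s0 L1-HIT; vc=[25,20,28,8]
#15 0x20→b8/s0 VC-HIT; vc=[25,20,28,4]
#16 0x12→b4/s0 VC-HIT; vc=[25,20,28,8]

MISSES = 6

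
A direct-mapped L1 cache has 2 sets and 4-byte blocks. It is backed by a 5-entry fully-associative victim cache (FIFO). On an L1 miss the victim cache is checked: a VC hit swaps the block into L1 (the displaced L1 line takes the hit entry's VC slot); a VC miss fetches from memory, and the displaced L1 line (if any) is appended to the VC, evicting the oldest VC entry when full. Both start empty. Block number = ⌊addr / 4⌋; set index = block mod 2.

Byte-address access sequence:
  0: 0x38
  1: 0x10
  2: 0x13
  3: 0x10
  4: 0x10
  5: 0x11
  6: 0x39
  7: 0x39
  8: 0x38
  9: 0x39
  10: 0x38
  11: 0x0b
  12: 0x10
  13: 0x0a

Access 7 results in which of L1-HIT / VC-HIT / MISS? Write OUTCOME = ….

0: 0x38 (blk 14, set 0) → MISS  vc=[]
1: 0x10 (blk 4, set 0) → MISS  vc=[14]
2: 0x13 (blk 4, set 0) → L1-HIT  vc=[14]
3: 0x10 (blk 4, set 0) → L1-HIT  vc=[14]
4: 0x10 (blk 4, set 0) → L1-HIT  vc=[14]
5: 0x11 (blk 4, set 0) → L1-HIT  vc=[14]
6: 0x39 (blk 14, set 0) → VC-HIT  vc=[4]
7: 0x39 (blk 14, set 0) → L1-HIT  vc=[4]
8: 0x38 (blk 14, set 0) → L1-HIT  vc=[4]
9: 0x39 (blk 14, set 0) → L1-HIT  vc=[4]
10: 0x38 (blk 14, set 0) → L1-HIT  vc=[4]
11: 0xb (blk 2, set 0) → MISS  vc=[4, 14]
12: 0x10 (blk 4, set 0) → VC-HIT  vc=[2, 14]
13: 0xa (blk 2, set 0) → VC-HIT  vc=[4, 14]

OUTCOME = L1-HIT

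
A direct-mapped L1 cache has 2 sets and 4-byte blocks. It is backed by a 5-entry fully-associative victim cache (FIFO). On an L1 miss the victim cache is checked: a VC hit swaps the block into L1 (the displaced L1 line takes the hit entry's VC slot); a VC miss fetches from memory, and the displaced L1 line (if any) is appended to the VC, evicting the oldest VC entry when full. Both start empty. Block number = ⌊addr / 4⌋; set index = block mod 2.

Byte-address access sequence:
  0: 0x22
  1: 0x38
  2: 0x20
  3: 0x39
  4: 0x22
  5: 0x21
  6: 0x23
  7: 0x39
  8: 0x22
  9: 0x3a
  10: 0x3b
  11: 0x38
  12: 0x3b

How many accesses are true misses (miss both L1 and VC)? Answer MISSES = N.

0: 0x22 (blk 8, set 0) → MISS  vc=[]
1: 0x38 (blk 14, set 0) → MISS  vc=[8]
2: 0x20 (blk 8, set 0) → VC-HIT  vc=[14]
3: 0x39 (blk 14, set 0) → VC-HIT  vc=[8]
4: 0x22 (blk 8, set 0) → VC-HIT  vc=[14]
5: 0x21 (blk 8, set 0) → L1-HIT  vc=[14]
6: 0x23 (blk 8, set 0) → L1-HIT  vc=[14]
7: 0x39 (blk 14, set 0) → VC-HIT  vc=[8]
8: 0x22 (blk 8, set 0) → VC-HIT  vc=[14]
9: 0x3a (blk 14, set 0) → VC-HIT  vc=[8]
10: 0x3b (blk 14, set 0) → L1-HIT  vc=[8]
11: 0x38 (blk 14, set 0) → L1-HIT  vc=[8]
12: 0x3b (blk 14, set 0) → L1-HIT  vc=[8]

MISSES = 2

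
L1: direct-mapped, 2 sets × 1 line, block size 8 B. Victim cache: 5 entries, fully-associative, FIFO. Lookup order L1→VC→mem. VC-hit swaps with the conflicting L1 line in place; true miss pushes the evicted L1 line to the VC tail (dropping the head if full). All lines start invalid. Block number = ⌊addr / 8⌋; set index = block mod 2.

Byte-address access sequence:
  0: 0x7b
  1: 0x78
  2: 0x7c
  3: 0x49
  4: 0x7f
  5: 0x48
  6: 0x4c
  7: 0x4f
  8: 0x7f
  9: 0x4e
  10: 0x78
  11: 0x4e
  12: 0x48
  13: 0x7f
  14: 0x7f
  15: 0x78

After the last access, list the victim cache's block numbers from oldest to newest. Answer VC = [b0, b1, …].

VC = [9]

  [0] addr=0x7b blk=15 s=1: MISS | VC []
  [1] addr=0x78 blk=15 s=1: L1-HIT | VC []
  [2] addr=0x7c blk=15 s=1: L1-HIT | VC []
  [3] addr=0x49 blk=9 s=1: MISS | VC [15]
  [4] addr=0x7f blk=15 s=1: VC-HIT | VC [9]
  [5] addr=0x48 blk=9 s=1: VC-HIT | VC [15]
  [6] addr=0x4c blk=9 s=1: L1-HIT | VC [15]
  [7] addr=0x4f blk=9 s=1: L1-HIT | VC [15]
  [8] addr=0x7f blk=15 s=1: VC-HIT | VC [9]
  [9] addr=0x4e blk=9 s=1: VC-HIT | VC [15]
  [10] addr=0x78 blk=15 s=1: VC-HIT | VC [9]
  [11] addr=0x4e blk=9 s=1: VC-HIT | VC [15]
  [12] addr=0x48 blk=9 s=1: L1-HIT | VC [15]
  [13] addr=0x7f blk=15 s=1: VC-HIT | VC [9]
  [14] addr=0x7f blk=15 s=1: L1-HIT | VC [9]
  [15] addr=0x78 blk=15 s=1: L1-HIT | VC [9]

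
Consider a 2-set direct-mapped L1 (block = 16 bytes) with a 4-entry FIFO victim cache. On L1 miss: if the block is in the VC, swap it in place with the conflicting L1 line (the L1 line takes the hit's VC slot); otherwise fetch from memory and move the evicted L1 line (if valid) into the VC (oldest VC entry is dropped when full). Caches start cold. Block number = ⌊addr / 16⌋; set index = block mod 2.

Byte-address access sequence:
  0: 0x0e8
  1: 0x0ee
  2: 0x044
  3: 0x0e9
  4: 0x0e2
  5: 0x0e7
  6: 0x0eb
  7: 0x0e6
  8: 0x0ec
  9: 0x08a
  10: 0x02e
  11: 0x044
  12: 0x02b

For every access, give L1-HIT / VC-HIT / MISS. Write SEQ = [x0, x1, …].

#0 0xe8→b14/s0 MISS; vc=[]
#1 0xee→b14/s0 L1-HIT; vc=[]
#2 0x44→b4/s0 MISS; vc=[14]
#3 0xe9→b14/s0 VC-HIT; vc=[4]
#4 0xe2→b14/s0 L1-HIT; vc=[4]
#5 0xe7→b14/s0 L1-HIT; vc=[4]
#6 0xeb→b14/s0 L1-HIT; vc=[4]
#7 0xe6→b14/s0 L1-HIT; vc=[4]
#8 0xec→b14/s0 L1-HIT; vc=[4]
#9 0x8a→b8/s0 MISS; vc=[4,14]
#10 0x2e→b2/s0 MISS; vc=[4,14,8]
#11 0x44→b4/s0 VC-HIT; vc=[2,14,8]
#12 0x2b→b2/s0 VC-HIT; vc=[4,14,8]

SEQ = [MISS, L1-HIT, MISS, VC-HIT, L1-HIT, L1-HIT, L1-HIT, L1-HIT, L1-HIT, MISS, MISS, VC-HIT, VC-HIT]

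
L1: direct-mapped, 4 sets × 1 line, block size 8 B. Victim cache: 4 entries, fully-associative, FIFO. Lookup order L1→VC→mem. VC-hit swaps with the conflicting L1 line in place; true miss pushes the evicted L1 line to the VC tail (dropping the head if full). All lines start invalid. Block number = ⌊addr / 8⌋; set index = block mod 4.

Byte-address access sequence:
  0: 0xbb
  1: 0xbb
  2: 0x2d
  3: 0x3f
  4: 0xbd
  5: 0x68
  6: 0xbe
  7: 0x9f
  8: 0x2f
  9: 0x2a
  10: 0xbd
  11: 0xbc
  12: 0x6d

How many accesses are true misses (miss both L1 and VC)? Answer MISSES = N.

MISSES = 5

  [0] addr=0xbb blk=23 s=3: MISS | VC []
  [1] addr=0xbb blk=23 s=3: L1-HIT | VC []
  [2] addr=0x2d blk=5 s=1: MISS | VC []
  [3] addr=0x3f blk=7 s=3: MISS | VC [23]
  [4] addr=0xbd blk=23 s=3: VC-HIT | VC [7]
  [5] addr=0x68 blk=13 s=1: MISS | VC [7, 5]
  [6] addr=0xbe blk=23 s=3: L1-HIT | VC [7, 5]
  [7] addr=0x9f blk=19 s=3: MISS | VC [7, 5, 23]
  [8] addr=0x2f blk=5 s=1: VC-HIT | VC [7, 13, 23]
  [9] addr=0x2a blk=5 s=1: L1-HIT | VC [7, 13, 23]
  [10] addr=0xbd blk=23 s=3: VC-HIT | VC [7, 13, 19]
  [11] addr=0xbc blk=23 s=3: L1-HIT | VC [7, 13, 19]
  [12] addr=0x6d blk=13 s=1: VC-HIT | VC [7, 5, 19]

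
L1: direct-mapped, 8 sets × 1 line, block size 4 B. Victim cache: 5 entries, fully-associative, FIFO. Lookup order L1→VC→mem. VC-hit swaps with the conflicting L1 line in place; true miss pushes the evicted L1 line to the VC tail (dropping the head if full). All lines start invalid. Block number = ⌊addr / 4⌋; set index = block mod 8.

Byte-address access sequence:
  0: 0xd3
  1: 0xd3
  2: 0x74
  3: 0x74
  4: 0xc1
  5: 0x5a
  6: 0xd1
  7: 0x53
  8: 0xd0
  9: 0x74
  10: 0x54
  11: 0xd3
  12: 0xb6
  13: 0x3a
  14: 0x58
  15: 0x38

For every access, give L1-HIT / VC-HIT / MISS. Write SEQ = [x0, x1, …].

SEQ = [MISS, L1-HIT, MISS, L1-HIT, MISS, MISS, L1-HIT, MISS, VC-HIT, L1-HIT, MISS, L1-HIT, MISS, MISS, VC-HIT, VC-HIT]

#0 0xd3→b52/s4 MISS; vc=[]
#1 0xd3→b52/s4 L1-HIT; vc=[]
#2 0x74→b29/s5 MISS; vc=[]
#3 0x74→b29/s5 L1-HIT; vc=[]
#4 0xc1→b48/s0 MISS; vc=[]
#5 0x5a→b22/s6 MISS; vc=[]
#6 0xd1→b52/s4 L1-HIT; vc=[]
#7 0x53→b20/s4 MISS; vc=[52]
#8 0xd0→b52/s4 VC-HIT; vc=[20]
#9 0x74→b29/s5 L1-HIT; vc=[20]
#10 0x54→b21/s5 MISS; vc=[20,29]
#11 0xd3→b52/s4 L1-HIT; vc=[20,29]
#12 0xb6→b45/s5 MISS; vc=[20,29,21]
#13 0x3a→b14/s6 MISS; vc=[20,29,21,22]
#14 0x58→b22/s6 VC-HIT; vc=[20,29,21,14]
#15 0x38→b14/s6 VC-HIT; vc=[20,29,21,22]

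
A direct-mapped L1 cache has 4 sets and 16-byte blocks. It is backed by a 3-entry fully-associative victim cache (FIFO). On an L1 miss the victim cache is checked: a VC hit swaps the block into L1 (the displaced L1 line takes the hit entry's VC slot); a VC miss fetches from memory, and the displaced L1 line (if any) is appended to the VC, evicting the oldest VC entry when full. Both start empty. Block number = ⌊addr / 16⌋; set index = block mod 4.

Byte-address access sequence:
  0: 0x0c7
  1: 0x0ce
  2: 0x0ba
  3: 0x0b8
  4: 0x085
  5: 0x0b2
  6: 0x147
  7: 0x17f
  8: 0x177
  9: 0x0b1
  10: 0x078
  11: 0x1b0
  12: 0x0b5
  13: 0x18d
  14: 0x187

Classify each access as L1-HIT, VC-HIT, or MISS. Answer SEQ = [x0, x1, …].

0: 0xc7 (blk 12, set 0) → MISS  vc=[]
1: 0xce (blk 12, set 0) → L1-HIT  vc=[]
2: 0xba (blk 11, set 3) → MISS  vc=[]
3: 0xb8 (blk 11, set 3) → L1-HIT  vc=[]
4: 0x85 (blk 8, set 0) → MISS  vc=[12]
5: 0xb2 (blk 11, set 3) → L1-HIT  vc=[12]
6: 0x147 (blk 20, set 0) → MISS  vc=[12, 8]
7: 0x17f (blk 23, set 3) → MISS  vc=[12, 8, 11]
8: 0x177 (blk 23, set 3) → L1-HIT  vc=[12, 8, 11]
9: 0xb1 (blk 11, set 3) → VC-HIT  vc=[12, 8, 23]
10: 0x78 (blk 7, set 3) → MISS  vc=[8, 23, 11]
11: 0x1b0 (blk 27, set 3) → MISS  vc=[23, 11, 7]
12: 0xb5 (blk 11, set 3) → VC-HIT  vc=[23, 27, 7]
13: 0x18d (blk 24, set 0) → MISS  vc=[27, 7, 20]
14: 0x187 (blk 24, set 0) → L1-HIT  vc=[27, 7, 20]

SEQ = [MISS, L1-HIT, MISS, L1-HIT, MISS, L1-HIT, MISS, MISS, L1-HIT, VC-HIT, MISS, MISS, VC-HIT, MISS, L1-HIT]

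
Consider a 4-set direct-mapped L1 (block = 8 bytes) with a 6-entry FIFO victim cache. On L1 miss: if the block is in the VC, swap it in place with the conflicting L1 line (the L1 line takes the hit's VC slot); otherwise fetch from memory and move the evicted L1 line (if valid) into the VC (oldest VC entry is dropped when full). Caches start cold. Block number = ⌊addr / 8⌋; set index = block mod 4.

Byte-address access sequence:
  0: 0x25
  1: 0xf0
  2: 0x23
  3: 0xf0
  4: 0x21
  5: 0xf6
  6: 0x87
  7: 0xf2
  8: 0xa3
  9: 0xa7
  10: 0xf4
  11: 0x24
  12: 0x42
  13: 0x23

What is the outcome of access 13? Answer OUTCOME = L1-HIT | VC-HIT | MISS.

#0 0x25→b4/s0 MISS; vc=[]
#1 0xf0→b30/s2 MISS; vc=[]
#2 0x23→b4/s0 L1-HIT; vc=[]
#3 0xf0→b30/s2 L1-HIT; vc=[]
#4 0x21→b4/s0 L1-HIT; vc=[]
#5 0xf6→b30/s2 L1-HIT; vc=[]
#6 0x87→b16/s0 MISS; vc=[4]
#7 0xf2→b30/s2 L1-HIT; vc=[4]
#8 0xa3→b20/s0 MISS; vc=[4,16]
#9 0xa7→b20/s0 L1-HIT; vc=[4,16]
#10 0xf4→b30/s2 L1-HIT; vc=[4,16]
#11 0x24→b4/s0 VC-HIT; vc=[20,16]
#12 0x42→b8/s0 MISS; vc=[20,16,4]
#13 0x23→b4/s0 VC-HIT; vc=[20,16,8]

OUTCOME = VC-HIT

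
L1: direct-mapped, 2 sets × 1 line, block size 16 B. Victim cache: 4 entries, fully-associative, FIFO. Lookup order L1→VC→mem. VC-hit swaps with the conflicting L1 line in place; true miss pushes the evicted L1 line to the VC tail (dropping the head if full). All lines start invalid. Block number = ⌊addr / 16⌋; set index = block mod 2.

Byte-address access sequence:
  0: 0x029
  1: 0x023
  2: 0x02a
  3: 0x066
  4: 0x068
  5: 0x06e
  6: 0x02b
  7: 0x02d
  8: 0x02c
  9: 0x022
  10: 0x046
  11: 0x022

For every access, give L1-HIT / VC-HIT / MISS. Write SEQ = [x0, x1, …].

  [0] addr=0x29 blk=2 s=0: MISS | VC []
  [1] addr=0x23 blk=2 s=0: L1-HIT | VC []
  [2] addr=0x2a blk=2 s=0: L1-HIT | VC []
  [3] addr=0x66 blk=6 s=0: MISS | VC [2]
  [4] addr=0x68 blk=6 s=0: L1-HIT | VC [2]
  [5] addr=0x6e blk=6 s=0: L1-HIT | VC [2]
  [6] addr=0x2b blk=2 s=0: VC-HIT | VC [6]
  [7] addr=0x2d blk=2 s=0: L1-HIT | VC [6]
  [8] addr=0x2c blk=2 s=0: L1-HIT | VC [6]
  [9] addr=0x22 blk=2 s=0: L1-HIT | VC [6]
  [10] addr=0x46 blk=4 s=0: MISS | VC [6, 2]
  [11] addr=0x22 blk=2 s=0: VC-HIT | VC [6, 4]

SEQ = [MISS, L1-HIT, L1-HIT, MISS, L1-HIT, L1-HIT, VC-HIT, L1-HIT, L1-HIT, L1-HIT, MISS, VC-HIT]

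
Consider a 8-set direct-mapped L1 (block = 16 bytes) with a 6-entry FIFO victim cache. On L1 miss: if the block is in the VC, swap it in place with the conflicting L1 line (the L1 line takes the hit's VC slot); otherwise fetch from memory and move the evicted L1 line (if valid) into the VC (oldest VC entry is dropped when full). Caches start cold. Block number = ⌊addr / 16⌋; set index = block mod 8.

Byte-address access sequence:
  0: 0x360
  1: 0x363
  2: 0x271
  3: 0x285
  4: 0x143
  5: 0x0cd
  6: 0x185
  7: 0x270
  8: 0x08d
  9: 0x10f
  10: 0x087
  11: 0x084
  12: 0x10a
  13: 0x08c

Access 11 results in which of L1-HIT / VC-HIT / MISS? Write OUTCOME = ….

OUTCOME = L1-HIT

#0 0x360→b54/s6 MISS; vc=[]
#1 0x363→b54/s6 L1-HIT; vc=[]
#2 0x271→b39/s7 MISS; vc=[]
#3 0x285→b40/s0 MISS; vc=[]
#4 0x143→b20/s4 MISS; vc=[]
#5 0xcd→b12/s4 MISS; vc=[20]
#6 0x185→b24/s0 MISS; vc=[20,40]
#7 0x270→b39/s7 L1-HIT; vc=[20,40]
#8 0x8d→b8/s0 MISS; vc=[20,40,24]
#9 0x10f→b16/s0 MISS; vc=[20,40,24,8]
#10 0x87→b8/s0 VC-HIT; vc=[20,40,24,16]
#11 0x84→b8/s0 L1-HIT; vc=[20,40,24,16]
#12 0x10a→b16/s0 VC-HIT; vc=[20,40,24,8]
#13 0x8c→b8/s0 VC-HIT; vc=[20,40,24,16]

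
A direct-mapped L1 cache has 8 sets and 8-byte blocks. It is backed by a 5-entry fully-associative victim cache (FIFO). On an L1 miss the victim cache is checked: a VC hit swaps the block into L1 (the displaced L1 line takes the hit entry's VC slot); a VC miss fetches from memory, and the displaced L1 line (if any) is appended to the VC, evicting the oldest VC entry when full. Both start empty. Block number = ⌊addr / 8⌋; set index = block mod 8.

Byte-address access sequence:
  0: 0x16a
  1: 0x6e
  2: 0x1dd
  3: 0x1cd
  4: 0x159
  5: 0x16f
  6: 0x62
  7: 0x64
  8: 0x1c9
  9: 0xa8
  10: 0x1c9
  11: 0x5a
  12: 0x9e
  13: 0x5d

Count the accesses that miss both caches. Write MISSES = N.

MISSES = 9

0: 0x16a (blk 45, set 5) → MISS  vc=[]
1: 0x6e (blk 13, set 5) → MISS  vc=[45]
2: 0x1dd (blk 59, set 3) → MISS  vc=[45]
3: 0x1cd (blk 57, set 1) → MISS  vc=[45]
4: 0x159 (blk 43, set 3) → MISS  vc=[45, 59]
5: 0x16f (blk 45, set 5) → VC-HIT  vc=[13, 59]
6: 0x62 (blk 12, set 4) → MISS  vc=[13, 59]
7: 0x64 (blk 12, set 4) → L1-HIT  vc=[13, 59]
8: 0x1c9 (blk 57, set 1) → L1-HIT  vc=[13, 59]
9: 0xa8 (blk 21, set 5) → MISS  vc=[13, 59, 45]
10: 0x1c9 (blk 57, set 1) → L1-HIT  vc=[13, 59, 45]
11: 0x5a (blk 11, set 3) → MISS  vc=[13, 59, 45, 43]
12: 0x9e (blk 19, set 3) → MISS  vc=[13, 59, 45, 43, 11]
13: 0x5d (blk 11, set 3) → VC-HIT  vc=[13, 59, 45, 43, 19]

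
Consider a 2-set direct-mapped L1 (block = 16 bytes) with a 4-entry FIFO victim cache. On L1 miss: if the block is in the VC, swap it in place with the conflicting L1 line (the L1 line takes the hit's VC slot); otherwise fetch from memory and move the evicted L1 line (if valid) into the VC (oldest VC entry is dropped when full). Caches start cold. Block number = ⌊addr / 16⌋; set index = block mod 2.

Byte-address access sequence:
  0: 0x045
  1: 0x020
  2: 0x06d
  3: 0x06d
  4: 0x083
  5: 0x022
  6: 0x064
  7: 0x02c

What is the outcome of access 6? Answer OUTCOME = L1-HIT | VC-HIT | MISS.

#0 0x45→b4/s0 MISS; vc=[]
#1 0x20→b2/s0 MISS; vc=[4]
#2 0x6d→b6/s0 MISS; vc=[4,2]
#3 0x6d→b6/s0 L1-HIT; vc=[4,2]
#4 0x83→b8/s0 MISS; vc=[4,2,6]
#5 0x22→b2/s0 VC-HIT; vc=[4,8,6]
#6 0x64→b6/s0 VC-HIT; vc=[4,8,2]
#7 0x2c→b2/s0 VC-HIT; vc=[4,8,6]

OUTCOME = VC-HIT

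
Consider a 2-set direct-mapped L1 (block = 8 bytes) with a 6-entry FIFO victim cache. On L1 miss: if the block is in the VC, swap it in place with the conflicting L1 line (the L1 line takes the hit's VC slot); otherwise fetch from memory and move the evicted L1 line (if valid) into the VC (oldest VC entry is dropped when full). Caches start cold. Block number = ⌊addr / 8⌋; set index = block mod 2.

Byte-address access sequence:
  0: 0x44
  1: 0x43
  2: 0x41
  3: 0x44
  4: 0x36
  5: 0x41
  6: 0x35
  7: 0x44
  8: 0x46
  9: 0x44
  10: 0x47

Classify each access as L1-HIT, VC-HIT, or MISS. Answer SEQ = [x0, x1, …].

SEQ = [MISS, L1-HIT, L1-HIT, L1-HIT, MISS, VC-HIT, VC-HIT, VC-HIT, L1-HIT, L1-HIT, L1-HIT]

0: 0x44 (blk 8, set 0) → MISS  vc=[]
1: 0x43 (blk 8, set 0) → L1-HIT  vc=[]
2: 0x41 (blk 8, set 0) → L1-HIT  vc=[]
3: 0x44 (blk 8, set 0) → L1-HIT  vc=[]
4: 0x36 (blk 6, set 0) → MISS  vc=[8]
5: 0x41 (blk 8, set 0) → VC-HIT  vc=[6]
6: 0x35 (blk 6, set 0) → VC-HIT  vc=[8]
7: 0x44 (blk 8, set 0) → VC-HIT  vc=[6]
8: 0x46 (blk 8, set 0) → L1-HIT  vc=[6]
9: 0x44 (blk 8, set 0) → L1-HIT  vc=[6]
10: 0x47 (blk 8, set 0) → L1-HIT  vc=[6]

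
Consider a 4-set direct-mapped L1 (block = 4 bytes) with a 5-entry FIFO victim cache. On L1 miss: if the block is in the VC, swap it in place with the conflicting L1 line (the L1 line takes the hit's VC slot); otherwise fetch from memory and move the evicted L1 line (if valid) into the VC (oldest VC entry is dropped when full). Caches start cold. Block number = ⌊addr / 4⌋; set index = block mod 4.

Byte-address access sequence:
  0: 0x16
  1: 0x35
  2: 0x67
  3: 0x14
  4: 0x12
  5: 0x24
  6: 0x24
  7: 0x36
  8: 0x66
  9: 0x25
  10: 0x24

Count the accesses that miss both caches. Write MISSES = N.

MISSES = 5

#0 0x16→b5/s1 MISS; vc=[]
#1 0x35→b13/s1 MISS; vc=[5]
#2 0x67→b25/s1 MISS; vc=[5,13]
#3 0x14→b5/s1 VC-HIT; vc=[25,13]
#4 0x12→b4/s0 MISS; vc=[25,13]
#5 0x24→b9/s1 MISS; vc=[25,13,5]
#6 0x24→b9/s1 L1-HIT; vc=[25,13,5]
#7 0x36→b13/s1 VC-HIT; vc=[25,9,5]
#8 0x66→b25/s1 VC-HIT; vc=[13,9,5]
#9 0x25→b9/s1 VC-HIT; vc=[13,25,5]
#10 0x24→b9/s1 L1-HIT; vc=[13,25,5]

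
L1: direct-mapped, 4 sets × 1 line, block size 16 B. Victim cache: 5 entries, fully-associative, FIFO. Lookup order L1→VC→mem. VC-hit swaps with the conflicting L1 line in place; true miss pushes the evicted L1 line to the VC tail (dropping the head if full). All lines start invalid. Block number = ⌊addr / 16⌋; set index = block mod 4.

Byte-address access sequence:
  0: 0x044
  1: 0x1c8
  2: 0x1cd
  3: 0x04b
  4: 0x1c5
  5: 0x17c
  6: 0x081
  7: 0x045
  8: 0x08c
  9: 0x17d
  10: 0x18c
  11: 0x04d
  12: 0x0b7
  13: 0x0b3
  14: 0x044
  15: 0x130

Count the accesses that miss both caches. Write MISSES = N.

  [0] addr=0x44 blk=4 s=0: MISS | VC []
  [1] addr=0x1c8 blk=28 s=0: MISS | VC [4]
  [2] addr=0x1cd blk=28 s=0: L1-HIT | VC [4]
  [3] addr=0x4b blk=4 s=0: VC-HIT | VC [28]
  [4] addr=0x1c5 blk=28 s=0: VC-HIT | VC [4]
  [5] addr=0x17c blk=23 s=3: MISS | VC [4]
  [6] addr=0x81 blk=8 s=0: MISS | VC [4, 28]
  [7] addr=0x45 blk=4 s=0: VC-HIT | VC [8, 28]
  [8] addr=0x8c blk=8 s=0: VC-HIT | VC [4, 28]
  [9] addr=0x17d blk=23 s=3: L1-HIT | VC [4, 28]
  [10] addr=0x18c blk=24 s=0: MISS | VC [4, 28, 8]
  [11] addr=0x4d blk=4 s=0: VC-HIT | VC [24, 28, 8]
  [12] addr=0xb7 blk=11 s=3: MISS | VC [24, 28, 8, 23]
  [13] addr=0xb3 blk=11 s=3: L1-HIT | VC [24, 28, 8, 23]
  [14] addr=0x44 blk=4 s=0: L1-HIT | VC [24, 28, 8, 23]
  [15] addr=0x130 blk=19 s=3: MISS | VC [24, 28, 8, 23, 11]

MISSES = 7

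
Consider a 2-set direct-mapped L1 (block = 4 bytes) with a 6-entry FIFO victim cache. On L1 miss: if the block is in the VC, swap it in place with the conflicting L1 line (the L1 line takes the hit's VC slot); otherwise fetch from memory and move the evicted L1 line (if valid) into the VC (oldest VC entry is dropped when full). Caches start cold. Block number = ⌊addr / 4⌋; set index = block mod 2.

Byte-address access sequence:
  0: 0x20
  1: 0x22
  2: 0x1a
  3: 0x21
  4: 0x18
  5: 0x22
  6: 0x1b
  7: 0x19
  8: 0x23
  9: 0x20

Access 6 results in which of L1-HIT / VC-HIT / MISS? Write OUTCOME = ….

0: 0x20 (blk 8, set 0) → MISS  vc=[]
1: 0x22 (blk 8, set 0) → L1-HIT  vc=[]
2: 0x1a (blk 6, set 0) → MISS  vc=[8]
3: 0x21 (blk 8, set 0) → VC-HIT  vc=[6]
4: 0x18 (blk 6, set 0) → VC-HIT  vc=[8]
5: 0x22 (blk 8, set 0) → VC-HIT  vc=[6]
6: 0x1b (blk 6, set 0) → VC-HIT  vc=[8]
7: 0x19 (blk 6, set 0) → L1-HIT  vc=[8]
8: 0x23 (blk 8, set 0) → VC-HIT  vc=[6]
9: 0x20 (blk 8, set 0) → L1-HIT  vc=[6]

OUTCOME = VC-HIT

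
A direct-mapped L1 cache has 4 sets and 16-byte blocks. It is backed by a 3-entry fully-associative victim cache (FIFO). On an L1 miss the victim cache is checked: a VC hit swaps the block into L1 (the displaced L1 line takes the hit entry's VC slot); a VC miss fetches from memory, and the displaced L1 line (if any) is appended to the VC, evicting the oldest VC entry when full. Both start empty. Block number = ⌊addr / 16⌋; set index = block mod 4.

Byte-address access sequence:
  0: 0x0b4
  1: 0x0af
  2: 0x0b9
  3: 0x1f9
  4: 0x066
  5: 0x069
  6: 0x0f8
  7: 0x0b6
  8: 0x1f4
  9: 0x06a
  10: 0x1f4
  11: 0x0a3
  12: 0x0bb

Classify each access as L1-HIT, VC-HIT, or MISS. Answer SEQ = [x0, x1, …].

0: 0xb4 (blk 11, set 3) → MISS  vc=[]
1: 0xaf (blk 10, set 2) → MISS  vc=[]
2: 0xb9 (blk 11, set 3) → L1-HIT  vc=[]
3: 0x1f9 (blk 31, set 3) → MISS  vc=[11]
4: 0x66 (blk 6, set 2) → MISS  vc=[11, 10]
5: 0x69 (blk 6, set 2) → L1-HIT  vc=[11, 10]
6: 0xf8 (blk 15, set 3) → MISS  vc=[11, 10, 31]
7: 0xb6 (blk 11, set 3) → VC-HIT  vc=[15, 10, 31]
8: 0x1f4 (blk 31, set 3) → VC-HIT  vc=[15, 10, 11]
9: 0x6a (blk 6, set 2) → L1-HIT  vc=[15, 10, 11]
10: 0x1f4 (blk 31, set 3) → L1-HIT  vc=[15, 10, 11]
11: 0xa3 (blk 10, set 2) → VC-HIT  vc=[15, 6, 11]
12: 0xbb (blk 11, set 3) → VC-HIT  vc=[15, 6, 31]

SEQ = [MISS, MISS, L1-HIT, MISS, MISS, L1-HIT, MISS, VC-HIT, VC-HIT, L1-HIT, L1-HIT, VC-HIT, VC-HIT]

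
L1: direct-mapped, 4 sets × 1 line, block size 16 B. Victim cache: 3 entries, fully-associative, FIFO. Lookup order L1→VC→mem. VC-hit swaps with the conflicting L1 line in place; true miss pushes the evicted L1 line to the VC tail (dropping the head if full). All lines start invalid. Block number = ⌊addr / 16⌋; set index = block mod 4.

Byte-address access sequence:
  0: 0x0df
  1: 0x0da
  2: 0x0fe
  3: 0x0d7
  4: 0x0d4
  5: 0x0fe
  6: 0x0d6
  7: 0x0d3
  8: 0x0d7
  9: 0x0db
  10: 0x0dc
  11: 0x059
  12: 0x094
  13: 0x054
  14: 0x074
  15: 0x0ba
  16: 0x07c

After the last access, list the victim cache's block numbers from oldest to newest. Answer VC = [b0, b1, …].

VC = [9, 15, 11]

0: 0xdf (blk 13, set 1) → MISS  vc=[]
1: 0xda (blk 13, set 1) → L1-HIT  vc=[]
2: 0xfe (blk 15, set 3) → MISS  vc=[]
3: 0xd7 (blk 13, set 1) → L1-HIT  vc=[]
4: 0xd4 (blk 13, set 1) → L1-HIT  vc=[]
5: 0xfe (blk 15, set 3) → L1-HIT  vc=[]
6: 0xd6 (blk 13, set 1) → L1-HIT  vc=[]
7: 0xd3 (blk 13, set 1) → L1-HIT  vc=[]
8: 0xd7 (blk 13, set 1) → L1-HIT  vc=[]
9: 0xdb (blk 13, set 1) → L1-HIT  vc=[]
10: 0xdc (blk 13, set 1) → L1-HIT  vc=[]
11: 0x59 (blk 5, set 1) → MISS  vc=[13]
12: 0x94 (blk 9, set 1) → MISS  vc=[13, 5]
13: 0x54 (blk 5, set 1) → VC-HIT  vc=[13, 9]
14: 0x74 (blk 7, set 3) → MISS  vc=[13, 9, 15]
15: 0xba (blk 11, set 3) → MISS  vc=[9, 15, 7]
16: 0x7c (blk 7, set 3) → VC-HIT  vc=[9, 15, 11]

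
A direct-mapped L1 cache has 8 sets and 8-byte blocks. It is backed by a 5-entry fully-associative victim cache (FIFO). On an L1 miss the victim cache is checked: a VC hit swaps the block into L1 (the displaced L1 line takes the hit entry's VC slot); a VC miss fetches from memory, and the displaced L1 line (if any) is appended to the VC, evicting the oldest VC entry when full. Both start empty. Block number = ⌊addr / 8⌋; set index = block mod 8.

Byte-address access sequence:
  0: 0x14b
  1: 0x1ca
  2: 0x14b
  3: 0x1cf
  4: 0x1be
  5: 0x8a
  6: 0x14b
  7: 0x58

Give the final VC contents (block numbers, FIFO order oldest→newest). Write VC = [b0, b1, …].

  [0] addr=0x14b blk=41 s=1: MISS | VC []
  [1] addr=0x1ca blk=57 s=1: MISS | VC [41]
  [2] addr=0x14b blk=41 s=1: VC-HIT | VC [57]
  [3] addr=0x1cf blk=57 s=1: VC-HIT | VC [41]
  [4] addr=0x1be blk=55 s=7: MISS | VC [41]
  [5] addr=0x8a blk=17 s=1: MISS | VC [41, 57]
  [6] addr=0x14b blk=41 s=1: VC-HIT | VC [17, 57]
  [7] addr=0x58 blk=11 s=3: MISS | VC [17, 57]

VC = [17, 57]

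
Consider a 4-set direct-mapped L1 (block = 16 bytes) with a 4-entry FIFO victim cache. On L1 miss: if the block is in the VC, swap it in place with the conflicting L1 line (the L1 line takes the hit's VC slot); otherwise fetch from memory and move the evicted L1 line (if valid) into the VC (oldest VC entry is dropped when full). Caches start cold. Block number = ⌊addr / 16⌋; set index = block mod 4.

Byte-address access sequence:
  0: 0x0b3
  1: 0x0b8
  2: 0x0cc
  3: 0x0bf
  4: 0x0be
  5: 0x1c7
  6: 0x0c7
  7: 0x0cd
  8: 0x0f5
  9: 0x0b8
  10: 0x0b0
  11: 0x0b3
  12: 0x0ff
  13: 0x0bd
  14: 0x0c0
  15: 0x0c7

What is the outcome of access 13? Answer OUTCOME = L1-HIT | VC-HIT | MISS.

#0 0xb3→b11/s3 MISS; vc=[]
#1 0xb8→b11/s3 L1-HIT; vc=[]
#2 0xcc→b12/s0 MISS; vc=[]
#3 0xbf→b11/s3 L1-HIT; vc=[]
#4 0xbe→b11/s3 L1-HIT; vc=[]
#5 0x1c7→b28/s0 MISS; vc=[12]
#6 0xc7→b12/s0 VC-HIT; vc=[28]
#7 0xcd→b12/s0 L1-HIT; vc=[28]
#8 0xf5→b15/s3 MISS; vc=[28,11]
#9 0xb8→b11/s3 VC-HIT; vc=[28,15]
#10 0xb0→b11/s3 L1-HIT; vc=[28,15]
#11 0xb3→b11/s3 L1-HIT; vc=[28,15]
#12 0xff→b15/s3 VC-HIT; vc=[28,11]
#13 0xbd→b11/s3 VC-HIT; vc=[28,15]
#14 0xc0→b12/s0 L1-HIT; vc=[28,15]
#15 0xc7→b12/s0 L1-HIT; vc=[28,15]

OUTCOME = VC-HIT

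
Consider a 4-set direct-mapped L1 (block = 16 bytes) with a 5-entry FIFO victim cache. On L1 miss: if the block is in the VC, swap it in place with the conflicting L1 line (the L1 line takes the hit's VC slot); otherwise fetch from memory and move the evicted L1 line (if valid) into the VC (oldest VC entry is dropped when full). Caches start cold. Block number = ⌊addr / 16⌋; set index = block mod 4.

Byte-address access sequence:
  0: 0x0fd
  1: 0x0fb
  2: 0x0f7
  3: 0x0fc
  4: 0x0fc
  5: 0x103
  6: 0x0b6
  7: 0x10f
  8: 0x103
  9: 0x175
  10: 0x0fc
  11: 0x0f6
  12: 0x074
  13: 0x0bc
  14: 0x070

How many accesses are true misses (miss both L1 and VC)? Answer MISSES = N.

#0 0xfd→b15/s3 MISS; vc=[]
#1 0xfb→b15/s3 L1-HIT; vc=[]
#2 0xf7→b15/s3 L1-HIT; vc=[]
#3 0xfc→b15/s3 L1-HIT; vc=[]
#4 0xfc→b15/s3 L1-HIT; vc=[]
#5 0x103→b16/s0 MISS; vc=[]
#6 0xb6→b11/s3 MISS; vc=[15]
#7 0x10f→b16/s0 L1-HIT; vc=[15]
#8 0x103→b16/s0 L1-HIT; vc=[15]
#9 0x175→b23/s3 MISS; vc=[15,11]
#10 0xfc→b15/s3 VC-HIT; vc=[23,11]
#11 0xf6→b15/s3 L1-HIT; vc=[23,11]
#12 0x74→b7/s3 MISS; vc=[23,11,15]
#13 0xbc→b11/s3 VC-HIT; vc=[23,7,15]
#14 0x70→b7/s3 VC-HIT; vc=[23,11,15]

MISSES = 5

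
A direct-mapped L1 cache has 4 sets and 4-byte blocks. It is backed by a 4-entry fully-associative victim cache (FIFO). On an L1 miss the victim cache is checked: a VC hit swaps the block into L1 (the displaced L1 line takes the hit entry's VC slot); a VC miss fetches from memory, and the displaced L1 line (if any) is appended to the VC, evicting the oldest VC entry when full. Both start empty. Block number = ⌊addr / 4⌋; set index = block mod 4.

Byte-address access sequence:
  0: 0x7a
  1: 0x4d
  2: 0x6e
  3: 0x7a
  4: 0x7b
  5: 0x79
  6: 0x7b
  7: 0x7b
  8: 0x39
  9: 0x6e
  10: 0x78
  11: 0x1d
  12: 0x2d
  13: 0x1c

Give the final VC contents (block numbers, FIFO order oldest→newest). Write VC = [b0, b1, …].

VC = [19, 14, 27, 11]

0: 0x7a (blk 30, set 2) → MISS  vc=[]
1: 0x4d (blk 19, set 3) → MISS  vc=[]
2: 0x6e (blk 27, set 3) → MISS  vc=[19]
3: 0x7a (blk 30, set 2) → L1-HIT  vc=[19]
4: 0x7b (blk 30, set 2) → L1-HIT  vc=[19]
5: 0x79 (blk 30, set 2) → L1-HIT  vc=[19]
6: 0x7b (blk 30, set 2) → L1-HIT  vc=[19]
7: 0x7b (blk 30, set 2) → L1-HIT  vc=[19]
8: 0x39 (blk 14, set 2) → MISS  vc=[19, 30]
9: 0x6e (blk 27, set 3) → L1-HIT  vc=[19, 30]
10: 0x78 (blk 30, set 2) → VC-HIT  vc=[19, 14]
11: 0x1d (blk 7, set 3) → MISS  vc=[19, 14, 27]
12: 0x2d (blk 11, set 3) → MISS  vc=[19, 14, 27, 7]
13: 0x1c (blk 7, set 3) → VC-HIT  vc=[19, 14, 27, 11]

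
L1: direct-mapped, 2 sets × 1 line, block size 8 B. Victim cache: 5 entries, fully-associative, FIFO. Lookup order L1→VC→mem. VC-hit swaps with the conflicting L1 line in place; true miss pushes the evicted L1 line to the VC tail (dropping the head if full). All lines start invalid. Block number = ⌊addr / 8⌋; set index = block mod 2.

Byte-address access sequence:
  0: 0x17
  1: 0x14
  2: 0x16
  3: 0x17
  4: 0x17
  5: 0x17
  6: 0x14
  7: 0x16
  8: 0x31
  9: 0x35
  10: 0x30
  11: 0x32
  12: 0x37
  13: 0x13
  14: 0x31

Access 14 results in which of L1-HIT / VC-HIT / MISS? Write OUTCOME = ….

0: 0x17 (blk 2, set 0) → MISS  vc=[]
1: 0x14 (blk 2, set 0) → L1-HIT  vc=[]
2: 0x16 (blk 2, set 0) → L1-HIT  vc=[]
3: 0x17 (blk 2, set 0) → L1-HIT  vc=[]
4: 0x17 (blk 2, set 0) → L1-HIT  vc=[]
5: 0x17 (blk 2, set 0) → L1-HIT  vc=[]
6: 0x14 (blk 2, set 0) → L1-HIT  vc=[]
7: 0x16 (blk 2, set 0) → L1-HIT  vc=[]
8: 0x31 (blk 6, set 0) → MISS  vc=[2]
9: 0x35 (blk 6, set 0) → L1-HIT  vc=[2]
10: 0x30 (blk 6, set 0) → L1-HIT  vc=[2]
11: 0x32 (blk 6, set 0) → L1-HIT  vc=[2]
12: 0x37 (blk 6, set 0) → L1-HIT  vc=[2]
13: 0x13 (blk 2, set 0) → VC-HIT  vc=[6]
14: 0x31 (blk 6, set 0) → VC-HIT  vc=[2]

OUTCOME = VC-HIT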